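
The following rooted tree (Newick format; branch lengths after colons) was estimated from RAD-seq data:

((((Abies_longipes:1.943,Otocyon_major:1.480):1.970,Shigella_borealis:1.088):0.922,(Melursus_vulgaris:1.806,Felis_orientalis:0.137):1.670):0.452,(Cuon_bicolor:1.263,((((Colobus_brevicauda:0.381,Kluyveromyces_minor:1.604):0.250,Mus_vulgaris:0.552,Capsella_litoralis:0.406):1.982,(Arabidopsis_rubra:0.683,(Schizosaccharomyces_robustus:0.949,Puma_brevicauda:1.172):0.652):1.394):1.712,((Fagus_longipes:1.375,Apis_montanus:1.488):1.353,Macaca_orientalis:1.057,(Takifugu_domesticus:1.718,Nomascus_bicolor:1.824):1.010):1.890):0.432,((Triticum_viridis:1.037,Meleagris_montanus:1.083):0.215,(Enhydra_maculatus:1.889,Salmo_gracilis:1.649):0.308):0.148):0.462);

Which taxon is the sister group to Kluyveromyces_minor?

Kluyveromyces_minor attaches to the tree at the node subtending (Colobus_brevicauda,Kluyveromyces_minor).
The other lineage descending from that same node — the sister group — is the single tip Colobus_brevicauda.

Colobus_brevicauda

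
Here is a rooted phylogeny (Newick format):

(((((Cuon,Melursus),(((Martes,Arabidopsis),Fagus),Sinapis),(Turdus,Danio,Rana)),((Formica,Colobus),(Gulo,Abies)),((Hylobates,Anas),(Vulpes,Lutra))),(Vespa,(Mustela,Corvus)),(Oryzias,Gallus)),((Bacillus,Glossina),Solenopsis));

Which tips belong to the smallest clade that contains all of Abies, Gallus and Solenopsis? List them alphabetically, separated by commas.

Tracing Abies: it sits inside (Gulo,Abies).
Tracing Gallus: it sits inside (Oryzias,Gallus).
Tracing Solenopsis: it sits inside ((Bacillus,Glossina),Solenopsis).
The smallest clade enclosing all 3 is the whole tree (their MRCA is the root), so the answer is all 25 tips in alphabetical order.

Abies, Anas, Arabidopsis, Bacillus, Colobus, Corvus, Cuon, Danio, Fagus, Formica, Gallus, Glossina, Gulo, Hylobates, Lutra, Martes, Melursus, Mustela, Oryzias, Rana, Sinapis, Solenopsis, Turdus, Vespa, Vulpes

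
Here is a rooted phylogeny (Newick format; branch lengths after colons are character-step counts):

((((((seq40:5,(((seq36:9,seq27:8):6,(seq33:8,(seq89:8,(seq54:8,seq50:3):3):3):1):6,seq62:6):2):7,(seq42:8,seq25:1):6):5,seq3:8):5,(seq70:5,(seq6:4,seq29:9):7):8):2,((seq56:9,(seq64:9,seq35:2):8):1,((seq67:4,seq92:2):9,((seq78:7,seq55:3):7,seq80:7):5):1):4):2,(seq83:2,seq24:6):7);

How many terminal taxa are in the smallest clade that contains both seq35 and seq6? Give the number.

The MRCA of seq35 and seq6 is the node subtending (((((seq40,(((seq36,seq27),(seq33,(seq89,(seq54,seq50)))),seq62)),(seq42,seq25)),seq3),(seq70,(seq6,seq29))),((seq56,(seq64,seq35)),((seq67,seq92),((seq78,seq55),seq80)))).
That clade contains 22 terminal taxa: seq25, seq27, seq29, seq3, seq33, seq35, seq36, seq40, seq42, seq50, seq54, seq55, seq56, seq6, seq62, seq64, seq67, seq70, seq78, seq80, seq89, seq92.

22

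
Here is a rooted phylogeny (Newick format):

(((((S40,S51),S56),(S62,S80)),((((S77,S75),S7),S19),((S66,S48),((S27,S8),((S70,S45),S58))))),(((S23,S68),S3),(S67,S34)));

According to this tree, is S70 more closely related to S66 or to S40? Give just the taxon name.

The MRCA of S70 and S66 subtends ((S66,S48),((S27,S8),((S70,S45),S58))) (7 taxa).
The MRCA of S70 and S40 subtends ((((S40,S51),S56),(S62,S80)),((((S77,S75),S7),S19),((S66,S48),((S27,S8),((S70,S45),S58))))) (16 taxa).
The first is nested inside the second, so S70 shares a more recent common ancestor with S66.

S66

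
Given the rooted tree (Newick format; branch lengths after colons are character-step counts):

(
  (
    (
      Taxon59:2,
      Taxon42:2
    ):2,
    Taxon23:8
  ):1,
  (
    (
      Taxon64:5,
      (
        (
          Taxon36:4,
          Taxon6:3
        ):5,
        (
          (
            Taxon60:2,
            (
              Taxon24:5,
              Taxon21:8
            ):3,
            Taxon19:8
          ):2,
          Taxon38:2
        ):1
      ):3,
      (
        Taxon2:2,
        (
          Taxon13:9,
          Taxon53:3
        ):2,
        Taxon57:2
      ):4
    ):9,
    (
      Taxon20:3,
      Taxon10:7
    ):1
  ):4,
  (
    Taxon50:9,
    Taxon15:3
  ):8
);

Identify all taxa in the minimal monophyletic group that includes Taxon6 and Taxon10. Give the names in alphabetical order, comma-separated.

Tracing Taxon6: it sits inside (Taxon36,Taxon6).
Tracing Taxon10: it sits inside (Taxon20,Taxon10).
The smallest clade enclosing both is ((Taxon64,((Taxon36,Taxon6),((Taxon60,(Taxon24,Taxon21),Taxon19),Taxon38)),(Taxon2,(Taxon13,Taxon53),Taxon57)),(Taxon20,Taxon10)); the answer is its 14 terminal taxa in alphabetical order.

Taxon10, Taxon13, Taxon19, Taxon2, Taxon20, Taxon21, Taxon24, Taxon36, Taxon38, Taxon53, Taxon57, Taxon6, Taxon60, Taxon64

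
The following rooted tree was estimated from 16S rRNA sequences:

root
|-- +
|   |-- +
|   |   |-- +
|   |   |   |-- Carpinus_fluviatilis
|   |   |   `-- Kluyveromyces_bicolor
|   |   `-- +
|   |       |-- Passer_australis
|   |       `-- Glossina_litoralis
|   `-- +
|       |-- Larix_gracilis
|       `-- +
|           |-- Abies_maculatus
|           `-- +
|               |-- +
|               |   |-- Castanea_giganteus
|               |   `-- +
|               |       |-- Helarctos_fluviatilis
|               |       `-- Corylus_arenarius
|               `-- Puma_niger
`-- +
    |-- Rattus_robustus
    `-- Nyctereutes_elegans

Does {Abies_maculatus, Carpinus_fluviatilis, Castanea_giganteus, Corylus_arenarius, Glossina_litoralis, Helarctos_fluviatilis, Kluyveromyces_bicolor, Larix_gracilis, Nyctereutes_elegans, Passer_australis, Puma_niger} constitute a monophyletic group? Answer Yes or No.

No

The MRCA of the listed taxa is the root, so the smallest clade containing them is the whole tree.
That clade also contains Rattus_robustus, which is not in the proposed group, so the group is not monophyletic.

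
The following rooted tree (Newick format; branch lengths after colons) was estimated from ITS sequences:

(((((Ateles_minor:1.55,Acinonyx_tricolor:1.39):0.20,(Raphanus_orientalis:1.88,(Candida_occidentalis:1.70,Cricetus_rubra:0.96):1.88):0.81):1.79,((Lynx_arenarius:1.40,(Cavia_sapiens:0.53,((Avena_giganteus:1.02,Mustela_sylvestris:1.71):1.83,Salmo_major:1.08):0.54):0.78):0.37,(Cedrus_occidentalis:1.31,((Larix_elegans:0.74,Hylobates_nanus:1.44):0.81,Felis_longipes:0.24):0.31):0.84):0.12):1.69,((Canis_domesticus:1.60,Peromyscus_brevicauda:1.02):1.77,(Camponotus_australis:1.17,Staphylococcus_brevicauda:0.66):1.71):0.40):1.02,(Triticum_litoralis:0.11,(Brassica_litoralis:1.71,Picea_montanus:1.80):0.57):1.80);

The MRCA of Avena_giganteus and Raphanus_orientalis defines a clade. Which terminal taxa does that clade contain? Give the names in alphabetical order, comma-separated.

Tracing Avena_giganteus: it sits inside (Avena_giganteus,Mustela_sylvestris).
Tracing Raphanus_orientalis: it sits inside (Raphanus_orientalis,(Candida_occidentalis,Cricetus_rubra)).
The smallest clade enclosing both is (((Ateles_minor,Acinonyx_tricolor),(Raphanus_orientalis,(Candida_occidentalis,Cricetus_rubra))),((Lynx_arenarius,(Cavia_sapiens,((Avena_giganteus,Mustela_sylvestris),Salmo_major))),(Cedrus_occidentalis,((Larix_elegans,Hylobates_nanus),Felis_longipes)))); the answer is its 14 terminal taxa in alphabetical order.

Acinonyx_tricolor, Ateles_minor, Avena_giganteus, Candida_occidentalis, Cavia_sapiens, Cedrus_occidentalis, Cricetus_rubra, Felis_longipes, Hylobates_nanus, Larix_elegans, Lynx_arenarius, Mustela_sylvestris, Raphanus_orientalis, Salmo_major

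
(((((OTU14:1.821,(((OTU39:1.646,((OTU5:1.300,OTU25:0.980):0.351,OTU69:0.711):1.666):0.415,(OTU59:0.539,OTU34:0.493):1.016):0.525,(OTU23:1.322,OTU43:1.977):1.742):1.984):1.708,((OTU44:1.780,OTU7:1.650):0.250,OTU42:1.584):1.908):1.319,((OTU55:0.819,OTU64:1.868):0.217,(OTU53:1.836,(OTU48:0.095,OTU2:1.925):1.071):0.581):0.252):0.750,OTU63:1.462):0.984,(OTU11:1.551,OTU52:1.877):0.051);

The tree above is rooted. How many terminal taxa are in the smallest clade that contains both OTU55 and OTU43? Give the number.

The MRCA of OTU55 and OTU43 is the node subtending (((OTU14,(((OTU39,((OTU5,OTU25),OTU69)),(OTU59,OTU34)),(OTU23,OTU43))),((OTU44,OTU7),OTU42)),((OTU55,OTU64),(OTU53,(OTU48,OTU2)))).
That clade contains 17 terminal taxa: OTU14, OTU2, OTU23, OTU25, OTU34, OTU39, OTU42, OTU43, OTU44, OTU48, OTU5, OTU53, OTU55, OTU59, OTU64, OTU69, OTU7.

17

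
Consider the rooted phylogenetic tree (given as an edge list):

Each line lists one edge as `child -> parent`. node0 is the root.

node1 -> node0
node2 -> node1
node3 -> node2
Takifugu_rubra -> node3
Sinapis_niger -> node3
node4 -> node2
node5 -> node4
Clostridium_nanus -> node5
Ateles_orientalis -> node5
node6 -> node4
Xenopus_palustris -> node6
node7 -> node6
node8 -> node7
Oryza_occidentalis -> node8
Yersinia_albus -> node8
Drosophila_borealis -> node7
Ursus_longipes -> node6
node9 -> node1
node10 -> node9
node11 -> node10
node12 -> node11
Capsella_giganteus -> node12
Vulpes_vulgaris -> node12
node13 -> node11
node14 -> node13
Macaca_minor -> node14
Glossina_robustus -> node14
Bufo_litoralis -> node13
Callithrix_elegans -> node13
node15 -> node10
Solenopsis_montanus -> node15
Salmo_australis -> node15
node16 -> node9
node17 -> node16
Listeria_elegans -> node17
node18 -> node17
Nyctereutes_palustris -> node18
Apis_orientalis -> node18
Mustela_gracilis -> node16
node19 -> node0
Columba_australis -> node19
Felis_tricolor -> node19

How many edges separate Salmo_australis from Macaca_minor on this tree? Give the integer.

6

The MRCA of Salmo_australis and Macaca_minor is the node subtending (((Capsella_giganteus,Vulpes_vulgaris),((Macaca_minor,Glossina_robustus),Bufo_litoralis,Callithrix_elegans)),(Solenopsis_montanus,Salmo_australis)).
From Salmo_australis up to that node: 2 branches. From Macaca_minor up to the same node: 4 branches. Total: 2 + 4 = 6.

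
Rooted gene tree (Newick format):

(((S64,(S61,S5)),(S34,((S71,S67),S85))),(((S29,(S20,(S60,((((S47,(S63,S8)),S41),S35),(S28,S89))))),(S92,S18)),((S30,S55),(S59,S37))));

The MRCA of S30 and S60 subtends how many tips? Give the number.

The MRCA of S30 and S60 is the node subtending (((S29,(S20,(S60,((((S47,(S63,S8)),S41),S35),(S28,S89))))),(S92,S18)),((S30,S55),(S59,S37))).
That clade contains 16 terminal taxa: S18, S20, S28, S29, S30, S35, S37, S41, S47, S55, S59, S60, S63, S8, S89, S92.

16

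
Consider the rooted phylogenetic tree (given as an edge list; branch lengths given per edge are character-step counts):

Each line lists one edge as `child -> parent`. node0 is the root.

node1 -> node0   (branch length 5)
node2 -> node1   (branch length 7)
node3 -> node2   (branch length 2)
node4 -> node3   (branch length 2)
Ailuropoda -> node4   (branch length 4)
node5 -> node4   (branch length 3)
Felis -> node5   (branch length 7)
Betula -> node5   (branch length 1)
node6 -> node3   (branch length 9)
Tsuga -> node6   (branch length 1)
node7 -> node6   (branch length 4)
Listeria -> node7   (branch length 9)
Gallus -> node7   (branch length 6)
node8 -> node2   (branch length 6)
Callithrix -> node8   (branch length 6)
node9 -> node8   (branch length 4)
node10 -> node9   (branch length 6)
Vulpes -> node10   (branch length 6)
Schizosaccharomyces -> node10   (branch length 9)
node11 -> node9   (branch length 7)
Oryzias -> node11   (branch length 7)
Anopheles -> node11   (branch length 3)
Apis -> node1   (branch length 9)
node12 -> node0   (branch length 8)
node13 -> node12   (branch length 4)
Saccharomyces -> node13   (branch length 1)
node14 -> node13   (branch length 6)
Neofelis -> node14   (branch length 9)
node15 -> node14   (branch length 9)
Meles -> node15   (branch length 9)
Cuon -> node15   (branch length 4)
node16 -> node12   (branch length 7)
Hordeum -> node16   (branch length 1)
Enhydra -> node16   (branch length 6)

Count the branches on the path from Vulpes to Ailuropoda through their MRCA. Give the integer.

7

The MRCA of Vulpes and Ailuropoda is the node subtending (((Ailuropoda,(Felis,Betula)),(Tsuga,(Listeria,Gallus))),(Callithrix,((Vulpes,Schizosaccharomyces),(Oryzias,Anopheles)))).
From Vulpes up to that node: 4 branches. From Ailuropoda up to the same node: 3 branches. Total: 4 + 3 = 7.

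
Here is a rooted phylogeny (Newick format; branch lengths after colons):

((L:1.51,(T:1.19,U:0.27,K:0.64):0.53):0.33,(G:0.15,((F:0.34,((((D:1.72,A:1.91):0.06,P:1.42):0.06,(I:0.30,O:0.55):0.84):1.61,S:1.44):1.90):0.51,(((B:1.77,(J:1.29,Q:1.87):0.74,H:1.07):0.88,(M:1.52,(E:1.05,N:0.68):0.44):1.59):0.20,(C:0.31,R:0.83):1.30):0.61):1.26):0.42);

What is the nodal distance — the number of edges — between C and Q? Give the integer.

The MRCA of C and Q is the node subtending (((B,(J,Q),H),(M,(E,N))),(C,R)).
From C up to that node: 2 branches. From Q up to the same node: 4 branches. Total: 2 + 4 = 6.

6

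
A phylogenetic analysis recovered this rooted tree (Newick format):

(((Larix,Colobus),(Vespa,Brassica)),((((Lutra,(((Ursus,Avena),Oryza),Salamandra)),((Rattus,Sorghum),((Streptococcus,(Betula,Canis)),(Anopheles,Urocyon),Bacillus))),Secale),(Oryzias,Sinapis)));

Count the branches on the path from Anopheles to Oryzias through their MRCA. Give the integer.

8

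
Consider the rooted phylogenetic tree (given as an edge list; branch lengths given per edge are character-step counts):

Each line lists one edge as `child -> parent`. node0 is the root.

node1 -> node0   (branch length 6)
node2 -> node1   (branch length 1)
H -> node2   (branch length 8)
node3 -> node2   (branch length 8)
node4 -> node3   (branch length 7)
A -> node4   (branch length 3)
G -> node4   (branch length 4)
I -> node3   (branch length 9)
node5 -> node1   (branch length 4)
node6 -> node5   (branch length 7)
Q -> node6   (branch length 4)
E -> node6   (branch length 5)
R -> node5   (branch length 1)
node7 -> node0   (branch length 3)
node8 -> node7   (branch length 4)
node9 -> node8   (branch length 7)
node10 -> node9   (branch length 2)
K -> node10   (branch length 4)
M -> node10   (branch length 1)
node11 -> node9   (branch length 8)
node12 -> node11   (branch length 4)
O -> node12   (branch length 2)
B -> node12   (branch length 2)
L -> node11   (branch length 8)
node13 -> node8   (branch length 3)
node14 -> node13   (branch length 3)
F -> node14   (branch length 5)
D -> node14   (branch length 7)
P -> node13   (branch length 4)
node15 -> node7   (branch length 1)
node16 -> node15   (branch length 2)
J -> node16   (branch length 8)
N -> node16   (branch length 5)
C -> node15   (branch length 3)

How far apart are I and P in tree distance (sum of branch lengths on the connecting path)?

The path runs I → … → MRCA → … → P; the MRCA is the root of the tree.
Branch lengths along that path: 9 + 8 + 1 + 6 + 3 + 4 + 3 + 4 = 38.

38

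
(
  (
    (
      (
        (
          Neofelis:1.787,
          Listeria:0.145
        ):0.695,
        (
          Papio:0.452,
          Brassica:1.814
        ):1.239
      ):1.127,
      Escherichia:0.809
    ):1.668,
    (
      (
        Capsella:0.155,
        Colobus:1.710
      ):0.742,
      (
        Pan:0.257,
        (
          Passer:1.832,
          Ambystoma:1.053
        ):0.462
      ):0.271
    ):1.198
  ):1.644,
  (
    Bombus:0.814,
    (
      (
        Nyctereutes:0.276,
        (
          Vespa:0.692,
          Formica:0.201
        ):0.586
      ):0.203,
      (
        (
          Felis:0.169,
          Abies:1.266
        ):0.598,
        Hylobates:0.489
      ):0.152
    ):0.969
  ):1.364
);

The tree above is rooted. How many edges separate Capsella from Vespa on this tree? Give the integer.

9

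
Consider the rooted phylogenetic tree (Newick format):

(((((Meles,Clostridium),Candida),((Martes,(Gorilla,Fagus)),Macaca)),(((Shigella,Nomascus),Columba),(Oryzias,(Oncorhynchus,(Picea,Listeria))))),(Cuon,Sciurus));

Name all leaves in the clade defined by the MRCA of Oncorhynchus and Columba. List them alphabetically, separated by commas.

Columba, Listeria, Nomascus, Oncorhynchus, Oryzias, Picea, Shigella

Tracing Oncorhynchus: it sits inside (Oncorhynchus,(Picea,Listeria)).
Tracing Columba: it sits inside ((Shigella,Nomascus),Columba).
The smallest clade enclosing both is (((Shigella,Nomascus),Columba),(Oryzias,(Oncorhynchus,(Picea,Listeria)))); the answer is its 7 terminal taxa in alphabetical order.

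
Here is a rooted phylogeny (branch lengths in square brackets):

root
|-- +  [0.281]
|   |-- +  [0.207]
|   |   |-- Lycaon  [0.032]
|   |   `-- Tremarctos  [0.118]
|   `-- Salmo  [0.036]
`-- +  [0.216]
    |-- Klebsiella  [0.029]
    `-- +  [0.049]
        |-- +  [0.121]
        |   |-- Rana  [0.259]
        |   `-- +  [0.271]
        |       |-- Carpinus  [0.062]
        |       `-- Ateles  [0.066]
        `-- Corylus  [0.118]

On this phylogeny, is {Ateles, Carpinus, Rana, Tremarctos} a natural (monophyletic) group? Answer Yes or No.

The MRCA of the listed taxa is the root, so the smallest clade containing them is the whole tree.
That clade also contains Corylus, Klebsiella, Lycaon, Salmo, which are not in the proposed group, so the group is not monophyletic.

No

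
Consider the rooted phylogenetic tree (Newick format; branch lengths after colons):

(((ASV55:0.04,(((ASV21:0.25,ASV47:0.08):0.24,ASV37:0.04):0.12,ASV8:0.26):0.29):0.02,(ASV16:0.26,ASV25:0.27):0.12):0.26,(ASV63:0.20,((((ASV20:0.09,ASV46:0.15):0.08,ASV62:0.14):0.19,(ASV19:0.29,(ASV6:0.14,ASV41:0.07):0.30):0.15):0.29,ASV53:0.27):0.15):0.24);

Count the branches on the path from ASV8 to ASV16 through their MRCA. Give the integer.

The MRCA of ASV8 and ASV16 is the node subtending ((ASV55,(((ASV21,ASV47),ASV37),ASV8)),(ASV16,ASV25)).
From ASV8 up to that node: 3 branches. From ASV16 up to the same node: 2 branches. Total: 3 + 2 = 5.

5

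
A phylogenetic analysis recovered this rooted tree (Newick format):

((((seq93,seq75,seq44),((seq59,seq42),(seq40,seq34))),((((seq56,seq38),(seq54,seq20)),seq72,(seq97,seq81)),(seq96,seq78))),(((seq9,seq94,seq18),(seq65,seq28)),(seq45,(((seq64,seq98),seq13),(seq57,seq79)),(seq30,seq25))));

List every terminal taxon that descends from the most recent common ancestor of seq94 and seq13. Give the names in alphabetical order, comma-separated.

Tracing seq94: it sits inside (seq9,seq94,seq18).
Tracing seq13: it sits inside ((seq64,seq98),seq13).
The smallest clade enclosing both is (((seq9,seq94,seq18),(seq65,seq28)),(seq45,(((seq64,seq98),seq13),(seq57,seq79)),(seq30,seq25))); the answer is its 13 terminal taxa in alphabetical order.

seq13, seq18, seq25, seq28, seq30, seq45, seq57, seq64, seq65, seq79, seq9, seq94, seq98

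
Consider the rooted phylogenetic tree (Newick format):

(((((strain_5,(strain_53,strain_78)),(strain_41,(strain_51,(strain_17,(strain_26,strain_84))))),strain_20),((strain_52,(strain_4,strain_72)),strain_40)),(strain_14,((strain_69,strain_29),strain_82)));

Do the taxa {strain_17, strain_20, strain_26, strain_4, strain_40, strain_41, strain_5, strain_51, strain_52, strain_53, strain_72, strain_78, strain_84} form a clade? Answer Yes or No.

Yes

The most recent common ancestor of these taxa subtends ((((strain_5,(strain_53,strain_78)),(strain_41,(strain_51,(strain_17,(strain_26,strain_84))))),strain_20),((strain_52,(strain_4,strain_72)),strain_40)).
That clade has exactly 13 tips — every listed taxon and nothing else — so the group is monophyletic.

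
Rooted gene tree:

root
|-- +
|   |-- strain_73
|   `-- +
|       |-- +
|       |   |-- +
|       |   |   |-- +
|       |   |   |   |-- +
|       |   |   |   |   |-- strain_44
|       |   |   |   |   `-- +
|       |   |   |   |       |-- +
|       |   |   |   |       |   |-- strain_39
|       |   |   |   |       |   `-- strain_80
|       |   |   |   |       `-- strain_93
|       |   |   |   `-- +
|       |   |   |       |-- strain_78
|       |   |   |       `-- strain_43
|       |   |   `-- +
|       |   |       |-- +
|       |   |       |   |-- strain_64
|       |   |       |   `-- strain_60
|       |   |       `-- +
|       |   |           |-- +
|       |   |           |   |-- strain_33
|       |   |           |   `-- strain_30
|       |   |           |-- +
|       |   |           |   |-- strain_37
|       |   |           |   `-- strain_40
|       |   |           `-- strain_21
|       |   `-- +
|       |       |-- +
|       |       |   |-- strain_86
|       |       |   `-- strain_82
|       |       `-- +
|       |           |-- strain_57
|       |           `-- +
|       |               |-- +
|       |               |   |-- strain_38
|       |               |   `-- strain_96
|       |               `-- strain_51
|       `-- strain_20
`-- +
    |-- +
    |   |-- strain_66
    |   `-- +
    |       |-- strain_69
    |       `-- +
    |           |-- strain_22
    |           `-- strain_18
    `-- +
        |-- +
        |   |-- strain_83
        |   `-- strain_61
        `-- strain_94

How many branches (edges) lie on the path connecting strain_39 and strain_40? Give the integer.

9

The MRCA of strain_39 and strain_40 is the node subtending (((strain_44,((strain_39,strain_80),strain_93)),(strain_78,strain_43)),((strain_64,strain_60),((strain_33,strain_30),(strain_37,strain_40),strain_21))).
From strain_39 up to that node: 5 branches. From strain_40 up to the same node: 4 branches. Total: 5 + 4 = 9.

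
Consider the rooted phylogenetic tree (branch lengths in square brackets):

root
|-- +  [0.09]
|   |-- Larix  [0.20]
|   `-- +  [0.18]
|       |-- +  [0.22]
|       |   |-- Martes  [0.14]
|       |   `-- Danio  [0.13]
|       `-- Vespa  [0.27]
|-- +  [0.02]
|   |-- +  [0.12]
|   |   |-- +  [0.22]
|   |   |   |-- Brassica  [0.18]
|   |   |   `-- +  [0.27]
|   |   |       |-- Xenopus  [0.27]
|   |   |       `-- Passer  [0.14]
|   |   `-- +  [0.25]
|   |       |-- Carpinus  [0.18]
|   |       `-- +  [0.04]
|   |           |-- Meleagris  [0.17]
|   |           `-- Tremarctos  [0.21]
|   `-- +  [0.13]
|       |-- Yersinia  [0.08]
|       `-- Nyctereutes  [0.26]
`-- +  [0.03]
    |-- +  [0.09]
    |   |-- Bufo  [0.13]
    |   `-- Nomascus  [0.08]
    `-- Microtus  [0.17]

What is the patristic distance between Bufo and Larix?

The path runs Bufo → … → MRCA → … → Larix; the MRCA is the root of the tree.
Branch lengths along that path: 0.13 + 0.09 + 0.03 + 0.09 + 0.20 = 0.54.

0.54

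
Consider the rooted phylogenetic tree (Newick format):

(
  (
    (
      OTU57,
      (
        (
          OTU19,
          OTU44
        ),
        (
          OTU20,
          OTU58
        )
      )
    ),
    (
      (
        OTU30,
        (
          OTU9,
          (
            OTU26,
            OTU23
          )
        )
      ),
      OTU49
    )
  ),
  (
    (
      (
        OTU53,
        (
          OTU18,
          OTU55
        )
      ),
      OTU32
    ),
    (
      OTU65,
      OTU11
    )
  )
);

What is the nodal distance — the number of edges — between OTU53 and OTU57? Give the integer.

7

The MRCA of OTU53 and OTU57 is the root of the tree.
From OTU53 up to that node: 4 branches. From OTU57 up to the same node: 3 branches. Total: 4 + 3 = 7.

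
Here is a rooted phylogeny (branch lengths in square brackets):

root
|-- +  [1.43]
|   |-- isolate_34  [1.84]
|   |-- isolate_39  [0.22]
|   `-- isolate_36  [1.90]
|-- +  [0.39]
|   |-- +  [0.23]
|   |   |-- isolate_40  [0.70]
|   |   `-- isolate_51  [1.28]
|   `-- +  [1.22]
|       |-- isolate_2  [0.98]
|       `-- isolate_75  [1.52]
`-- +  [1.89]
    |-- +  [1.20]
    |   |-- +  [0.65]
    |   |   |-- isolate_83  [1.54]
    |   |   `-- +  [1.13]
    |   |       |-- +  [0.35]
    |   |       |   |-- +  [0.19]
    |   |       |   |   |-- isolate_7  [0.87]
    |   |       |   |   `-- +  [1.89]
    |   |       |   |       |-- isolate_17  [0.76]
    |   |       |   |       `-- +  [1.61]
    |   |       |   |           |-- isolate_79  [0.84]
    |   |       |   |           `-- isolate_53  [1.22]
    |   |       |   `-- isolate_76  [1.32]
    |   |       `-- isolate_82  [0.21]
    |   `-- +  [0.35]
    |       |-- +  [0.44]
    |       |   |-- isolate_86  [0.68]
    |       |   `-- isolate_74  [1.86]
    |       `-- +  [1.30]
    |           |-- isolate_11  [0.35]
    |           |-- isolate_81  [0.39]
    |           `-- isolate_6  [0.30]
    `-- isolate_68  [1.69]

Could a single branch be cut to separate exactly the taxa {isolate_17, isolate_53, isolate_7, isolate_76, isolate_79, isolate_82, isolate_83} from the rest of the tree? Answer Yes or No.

Yes

The most recent common ancestor of these taxa subtends (isolate_83,(((isolate_7,(isolate_17,(isolate_79,isolate_53))),isolate_76),isolate_82)).
That clade has exactly 7 tips — every listed taxon and nothing else — so the group is monophyletic.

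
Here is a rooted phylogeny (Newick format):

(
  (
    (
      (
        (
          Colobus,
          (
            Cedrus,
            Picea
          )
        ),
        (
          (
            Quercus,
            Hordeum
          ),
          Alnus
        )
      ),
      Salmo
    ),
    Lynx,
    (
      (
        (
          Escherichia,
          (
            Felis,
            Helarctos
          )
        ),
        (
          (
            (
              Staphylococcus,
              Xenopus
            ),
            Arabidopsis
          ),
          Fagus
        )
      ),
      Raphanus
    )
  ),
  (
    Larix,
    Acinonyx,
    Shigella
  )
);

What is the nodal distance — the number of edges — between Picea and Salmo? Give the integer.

5

The MRCA of Picea and Salmo is the node subtending (((Colobus,(Cedrus,Picea)),((Quercus,Hordeum),Alnus)),Salmo).
From Picea up to that node: 4 branches. From Salmo up to the same node: 1 branch. Total: 4 + 1 = 5.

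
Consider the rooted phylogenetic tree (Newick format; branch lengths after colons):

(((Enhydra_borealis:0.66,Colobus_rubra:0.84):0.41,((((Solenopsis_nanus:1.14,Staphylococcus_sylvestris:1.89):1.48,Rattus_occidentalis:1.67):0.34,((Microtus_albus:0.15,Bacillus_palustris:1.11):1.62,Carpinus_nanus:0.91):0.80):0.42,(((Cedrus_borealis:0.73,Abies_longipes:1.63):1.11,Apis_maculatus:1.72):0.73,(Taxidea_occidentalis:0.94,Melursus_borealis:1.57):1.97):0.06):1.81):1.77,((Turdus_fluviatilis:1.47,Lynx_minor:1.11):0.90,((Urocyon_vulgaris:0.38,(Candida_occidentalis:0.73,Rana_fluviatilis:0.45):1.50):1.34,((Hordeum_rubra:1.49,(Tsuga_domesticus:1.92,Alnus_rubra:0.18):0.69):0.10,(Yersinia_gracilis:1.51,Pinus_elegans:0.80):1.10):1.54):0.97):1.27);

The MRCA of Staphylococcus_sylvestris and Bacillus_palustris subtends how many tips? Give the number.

The MRCA of Staphylococcus_sylvestris and Bacillus_palustris is the node subtending (((Solenopsis_nanus,Staphylococcus_sylvestris),Rattus_occidentalis),((Microtus_albus,Bacillus_palustris),Carpinus_nanus)).
That clade contains 6 terminal taxa: Bacillus_palustris, Carpinus_nanus, Microtus_albus, Rattus_occidentalis, Solenopsis_nanus, Staphylococcus_sylvestris.

6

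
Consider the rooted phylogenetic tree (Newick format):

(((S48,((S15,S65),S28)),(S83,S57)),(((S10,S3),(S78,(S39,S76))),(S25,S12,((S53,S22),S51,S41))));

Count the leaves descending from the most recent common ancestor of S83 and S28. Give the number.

6

The MRCA of S83 and S28 is the node subtending ((S48,((S15,S65),S28)),(S83,S57)).
That clade contains 6 terminal taxa: S15, S28, S48, S57, S65, S83.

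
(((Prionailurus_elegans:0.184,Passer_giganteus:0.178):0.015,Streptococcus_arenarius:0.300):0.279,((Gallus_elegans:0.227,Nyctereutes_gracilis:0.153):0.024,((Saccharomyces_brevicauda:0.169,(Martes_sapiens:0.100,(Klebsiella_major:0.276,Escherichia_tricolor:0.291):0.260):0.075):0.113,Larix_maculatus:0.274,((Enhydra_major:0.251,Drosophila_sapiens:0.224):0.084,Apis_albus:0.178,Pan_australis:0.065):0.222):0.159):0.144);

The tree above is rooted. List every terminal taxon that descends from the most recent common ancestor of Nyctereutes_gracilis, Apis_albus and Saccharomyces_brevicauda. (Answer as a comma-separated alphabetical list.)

Apis_albus, Drosophila_sapiens, Enhydra_major, Escherichia_tricolor, Gallus_elegans, Klebsiella_major, Larix_maculatus, Martes_sapiens, Nyctereutes_gracilis, Pan_australis, Saccharomyces_brevicauda

Tracing Nyctereutes_gracilis: it sits inside (Gallus_elegans,Nyctereutes_gracilis).
Tracing Apis_albus: it sits inside ((Enhydra_major,Drosophila_sapiens),Apis_albus,Pan_australis).
Tracing Saccharomyces_brevicauda: it sits inside (Saccharomyces_brevicauda,(Martes_sapiens,(Klebsiella_major,Escherichia_tricolor))).
The smallest clade enclosing all 3 is ((Gallus_elegans,Nyctereutes_gracilis),((Saccharomyces_brevicauda,(Martes_sapiens,(Klebsiella_major,Escherichia_tricolor))),Larix_maculatus,((Enhydra_major,Drosophila_sapiens),Apis_albus,Pan_australis))); the answer is its 11 terminal taxa in alphabetical order.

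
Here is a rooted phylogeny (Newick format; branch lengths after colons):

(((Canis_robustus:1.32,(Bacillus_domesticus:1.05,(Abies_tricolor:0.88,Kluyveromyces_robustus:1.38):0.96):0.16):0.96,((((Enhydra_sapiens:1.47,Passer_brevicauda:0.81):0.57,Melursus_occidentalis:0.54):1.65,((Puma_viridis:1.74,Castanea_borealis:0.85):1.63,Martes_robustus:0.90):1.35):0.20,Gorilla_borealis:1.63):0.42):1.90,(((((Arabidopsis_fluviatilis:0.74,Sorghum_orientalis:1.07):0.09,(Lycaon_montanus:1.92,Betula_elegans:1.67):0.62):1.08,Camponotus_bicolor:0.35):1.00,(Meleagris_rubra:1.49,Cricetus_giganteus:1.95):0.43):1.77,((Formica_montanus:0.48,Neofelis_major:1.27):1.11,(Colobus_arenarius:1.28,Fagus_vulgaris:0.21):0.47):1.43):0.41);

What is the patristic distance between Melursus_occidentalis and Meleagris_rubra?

The path runs Melursus_occidentalis → … → MRCA → … → Meleagris_rubra; the MRCA is the root of the tree.
Branch lengths along that path: 0.54 + 1.65 + 0.20 + 0.42 + 1.90 + 0.41 + 1.77 + 0.43 + 1.49 = 8.81.

8.81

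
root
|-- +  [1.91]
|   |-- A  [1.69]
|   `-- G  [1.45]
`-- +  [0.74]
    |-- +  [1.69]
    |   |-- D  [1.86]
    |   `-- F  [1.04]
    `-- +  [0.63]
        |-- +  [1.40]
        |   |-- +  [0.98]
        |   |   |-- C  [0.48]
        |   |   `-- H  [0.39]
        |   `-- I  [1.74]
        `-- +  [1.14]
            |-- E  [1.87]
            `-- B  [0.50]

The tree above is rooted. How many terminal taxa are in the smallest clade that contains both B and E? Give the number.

The MRCA of B and E is the node subtending (E,B).
That clade contains 2 terminal taxa: B, E.

2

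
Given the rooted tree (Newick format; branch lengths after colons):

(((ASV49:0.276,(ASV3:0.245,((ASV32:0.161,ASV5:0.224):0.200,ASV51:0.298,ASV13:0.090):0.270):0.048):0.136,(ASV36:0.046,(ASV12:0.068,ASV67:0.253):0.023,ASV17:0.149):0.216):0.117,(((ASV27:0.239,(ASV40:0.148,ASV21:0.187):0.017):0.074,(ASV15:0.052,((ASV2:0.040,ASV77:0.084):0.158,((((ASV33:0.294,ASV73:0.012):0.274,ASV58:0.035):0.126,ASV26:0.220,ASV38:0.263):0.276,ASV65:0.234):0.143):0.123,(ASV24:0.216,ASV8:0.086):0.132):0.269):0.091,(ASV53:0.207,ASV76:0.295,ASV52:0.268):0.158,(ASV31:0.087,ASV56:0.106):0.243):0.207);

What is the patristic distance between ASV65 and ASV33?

The path runs ASV65 → … → MRCA → … → ASV33; the MRCA is the node subtending ((((ASV33,ASV73),ASV58),ASV26,ASV38),ASV65).
Branch lengths along that path: 0.234 + 0.276 + 0.126 + 0.274 + 0.294 = 1.204.

1.204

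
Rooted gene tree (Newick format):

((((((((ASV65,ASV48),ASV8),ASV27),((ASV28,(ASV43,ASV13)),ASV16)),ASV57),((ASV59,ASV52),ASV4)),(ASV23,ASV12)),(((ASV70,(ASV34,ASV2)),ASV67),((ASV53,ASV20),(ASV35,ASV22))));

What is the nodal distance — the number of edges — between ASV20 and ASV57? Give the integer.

The MRCA of ASV20 and ASV57 is the root of the tree.
From ASV20 up to that node: 4 branches. From ASV57 up to the same node: 4 branches. Total: 4 + 4 = 8.

8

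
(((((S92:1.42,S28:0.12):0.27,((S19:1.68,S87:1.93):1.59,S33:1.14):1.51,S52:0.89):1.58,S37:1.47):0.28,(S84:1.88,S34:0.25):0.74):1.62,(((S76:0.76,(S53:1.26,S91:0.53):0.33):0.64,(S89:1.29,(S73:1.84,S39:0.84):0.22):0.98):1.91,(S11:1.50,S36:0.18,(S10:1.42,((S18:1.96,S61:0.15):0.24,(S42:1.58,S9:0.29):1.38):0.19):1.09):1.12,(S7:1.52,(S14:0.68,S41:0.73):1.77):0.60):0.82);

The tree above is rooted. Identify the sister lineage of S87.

S19

S87 attaches to the tree at the node subtending (S19,S87).
The other lineage descending from that same node — the sister group — is the single tip S19.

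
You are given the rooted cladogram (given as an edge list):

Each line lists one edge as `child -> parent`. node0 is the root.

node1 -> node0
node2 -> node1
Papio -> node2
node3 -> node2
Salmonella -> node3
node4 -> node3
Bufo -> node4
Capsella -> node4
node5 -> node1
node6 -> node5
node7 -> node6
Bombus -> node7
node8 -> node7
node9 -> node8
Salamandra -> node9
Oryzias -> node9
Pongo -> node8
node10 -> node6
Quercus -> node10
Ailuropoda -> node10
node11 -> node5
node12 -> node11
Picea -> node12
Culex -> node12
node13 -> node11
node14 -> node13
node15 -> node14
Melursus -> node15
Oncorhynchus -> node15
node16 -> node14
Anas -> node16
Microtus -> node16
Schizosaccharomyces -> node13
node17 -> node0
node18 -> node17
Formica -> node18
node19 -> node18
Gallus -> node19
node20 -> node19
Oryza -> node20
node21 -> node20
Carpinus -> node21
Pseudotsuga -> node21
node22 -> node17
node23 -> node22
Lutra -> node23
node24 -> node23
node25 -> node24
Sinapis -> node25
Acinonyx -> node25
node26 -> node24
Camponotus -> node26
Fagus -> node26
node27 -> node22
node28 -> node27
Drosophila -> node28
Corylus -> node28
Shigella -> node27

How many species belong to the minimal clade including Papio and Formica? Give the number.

30

The MRCA of Papio and Formica is the root, so the clade is the entire tree.
That clade contains 30 terminal taxa: Acinonyx, Ailuropoda, Anas, Bombus, Bufo, Camponotus, Capsella, Carpinus, Corylus, Culex, Drosophila, Fagus, Formica, Gallus, Lutra, Melursus, Microtus, Oncorhynchus, Oryza, Oryzias, Papio, Picea, Pongo, Pseudotsuga, Quercus, Salamandra, Salmonella, Schizosaccharomyces, Shigella, Sinapis.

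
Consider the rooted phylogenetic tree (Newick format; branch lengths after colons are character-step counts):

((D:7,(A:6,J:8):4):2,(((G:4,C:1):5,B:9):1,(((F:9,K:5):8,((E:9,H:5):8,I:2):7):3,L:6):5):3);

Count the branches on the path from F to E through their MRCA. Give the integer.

The MRCA of F and E is the node subtending ((F,K),((E,H),I)).
From F up to that node: 2 branches. From E up to the same node: 3 branches. Total: 2 + 3 = 5.

5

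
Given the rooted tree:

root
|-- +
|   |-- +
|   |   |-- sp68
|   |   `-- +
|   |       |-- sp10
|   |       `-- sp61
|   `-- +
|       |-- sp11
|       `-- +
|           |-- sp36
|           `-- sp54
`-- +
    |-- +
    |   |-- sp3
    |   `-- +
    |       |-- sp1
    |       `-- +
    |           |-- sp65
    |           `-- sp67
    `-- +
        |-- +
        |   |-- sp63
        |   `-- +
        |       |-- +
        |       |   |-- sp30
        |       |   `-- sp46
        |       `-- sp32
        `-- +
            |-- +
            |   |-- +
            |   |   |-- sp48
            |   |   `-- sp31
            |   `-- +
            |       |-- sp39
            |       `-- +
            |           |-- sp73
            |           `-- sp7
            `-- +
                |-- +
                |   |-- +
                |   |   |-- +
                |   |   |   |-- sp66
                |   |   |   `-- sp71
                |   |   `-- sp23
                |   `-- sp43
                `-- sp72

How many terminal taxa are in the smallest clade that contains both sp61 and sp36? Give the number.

The MRCA of sp61 and sp36 is the node subtending ((sp68,(sp10,sp61)),(sp11,(sp36,sp54))).
That clade contains 6 terminal taxa: sp10, sp11, sp36, sp54, sp61, sp68.

6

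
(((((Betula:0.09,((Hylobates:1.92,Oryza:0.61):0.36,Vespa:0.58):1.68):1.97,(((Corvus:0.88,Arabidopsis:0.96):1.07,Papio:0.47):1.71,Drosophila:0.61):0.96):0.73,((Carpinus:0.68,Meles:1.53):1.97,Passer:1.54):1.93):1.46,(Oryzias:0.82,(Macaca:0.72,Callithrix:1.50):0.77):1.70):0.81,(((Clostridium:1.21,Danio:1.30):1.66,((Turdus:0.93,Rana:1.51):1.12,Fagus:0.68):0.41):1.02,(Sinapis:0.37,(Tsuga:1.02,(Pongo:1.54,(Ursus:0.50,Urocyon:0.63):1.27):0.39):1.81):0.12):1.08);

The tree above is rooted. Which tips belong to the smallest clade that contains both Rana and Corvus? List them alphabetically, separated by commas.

Tracing Rana: it sits inside (Turdus,Rana).
Tracing Corvus: it sits inside (Corvus,Arabidopsis).
The smallest clade enclosing both is the whole tree (their MRCA is the root), so the answer is all 24 tips in alphabetical order.

Arabidopsis, Betula, Callithrix, Carpinus, Clostridium, Corvus, Danio, Drosophila, Fagus, Hylobates, Macaca, Meles, Oryza, Oryzias, Papio, Passer, Pongo, Rana, Sinapis, Tsuga, Turdus, Urocyon, Ursus, Vespa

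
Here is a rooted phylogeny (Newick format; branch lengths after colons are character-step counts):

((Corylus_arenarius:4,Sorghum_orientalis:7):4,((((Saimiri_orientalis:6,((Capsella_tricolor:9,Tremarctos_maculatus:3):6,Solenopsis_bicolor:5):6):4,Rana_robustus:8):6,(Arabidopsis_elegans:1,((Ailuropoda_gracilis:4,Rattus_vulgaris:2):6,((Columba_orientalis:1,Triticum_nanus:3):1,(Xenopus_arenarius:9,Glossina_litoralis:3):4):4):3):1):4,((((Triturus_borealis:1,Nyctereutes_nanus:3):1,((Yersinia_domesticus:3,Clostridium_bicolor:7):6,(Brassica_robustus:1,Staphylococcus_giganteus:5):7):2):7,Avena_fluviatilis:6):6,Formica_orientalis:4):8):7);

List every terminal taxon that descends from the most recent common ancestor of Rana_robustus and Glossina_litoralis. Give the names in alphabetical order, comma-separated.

Tracing Rana_robustus: it sits inside ((Saimiri_orientalis,((Capsella_tricolor,Tremarctos_maculatus),Solenopsis_bicolor)),Rana_robustus).
Tracing Glossina_litoralis: it sits inside (Xenopus_arenarius,Glossina_litoralis).
The smallest clade enclosing both is (((Saimiri_orientalis,((Capsella_tricolor,Tremarctos_maculatus),Solenopsis_bicolor)),Rana_robustus),(Arabidopsis_elegans,((Ailuropoda_gracilis,Rattus_vulgaris),((Columba_orientalis,Triticum_nanus),(Xenopus_arenarius,Glossina_litoralis))))); the answer is its 12 terminal taxa in alphabetical order.

Ailuropoda_gracilis, Arabidopsis_elegans, Capsella_tricolor, Columba_orientalis, Glossina_litoralis, Rana_robustus, Rattus_vulgaris, Saimiri_orientalis, Solenopsis_bicolor, Tremarctos_maculatus, Triticum_nanus, Xenopus_arenarius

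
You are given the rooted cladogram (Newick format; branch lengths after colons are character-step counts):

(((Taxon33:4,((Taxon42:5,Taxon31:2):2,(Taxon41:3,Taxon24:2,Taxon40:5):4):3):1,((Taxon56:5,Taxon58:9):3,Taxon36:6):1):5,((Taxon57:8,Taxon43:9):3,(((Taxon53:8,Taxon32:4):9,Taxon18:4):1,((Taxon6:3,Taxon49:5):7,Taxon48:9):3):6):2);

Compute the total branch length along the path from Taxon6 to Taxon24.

36

The path runs Taxon6 → … → MRCA → … → Taxon24; the MRCA is the root of the tree.
Branch lengths along that path: 3 + 7 + 3 + 6 + 2 + 5 + 1 + 3 + 4 + 2 = 36.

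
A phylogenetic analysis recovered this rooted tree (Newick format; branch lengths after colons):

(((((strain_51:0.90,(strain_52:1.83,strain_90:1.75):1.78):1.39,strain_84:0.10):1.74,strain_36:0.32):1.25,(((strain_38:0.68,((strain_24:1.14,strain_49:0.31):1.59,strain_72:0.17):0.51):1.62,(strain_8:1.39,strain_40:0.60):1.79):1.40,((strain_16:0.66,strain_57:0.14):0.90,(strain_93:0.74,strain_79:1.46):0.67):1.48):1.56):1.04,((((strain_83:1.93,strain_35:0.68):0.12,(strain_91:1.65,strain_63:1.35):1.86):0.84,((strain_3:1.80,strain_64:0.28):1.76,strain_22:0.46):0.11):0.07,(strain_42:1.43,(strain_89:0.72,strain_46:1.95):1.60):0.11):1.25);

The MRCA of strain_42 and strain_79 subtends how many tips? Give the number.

The MRCA of strain_42 and strain_79 is the root, so the clade is the entire tree.
That clade contains 25 terminal taxa: strain_16, strain_22, strain_24, strain_3, strain_35, strain_36, strain_38, strain_40, strain_42, strain_46, strain_49, strain_51, strain_52, strain_57, strain_63, strain_64, strain_72, strain_79, strain_8, strain_83, strain_84, strain_89, strain_90, strain_91, strain_93.

25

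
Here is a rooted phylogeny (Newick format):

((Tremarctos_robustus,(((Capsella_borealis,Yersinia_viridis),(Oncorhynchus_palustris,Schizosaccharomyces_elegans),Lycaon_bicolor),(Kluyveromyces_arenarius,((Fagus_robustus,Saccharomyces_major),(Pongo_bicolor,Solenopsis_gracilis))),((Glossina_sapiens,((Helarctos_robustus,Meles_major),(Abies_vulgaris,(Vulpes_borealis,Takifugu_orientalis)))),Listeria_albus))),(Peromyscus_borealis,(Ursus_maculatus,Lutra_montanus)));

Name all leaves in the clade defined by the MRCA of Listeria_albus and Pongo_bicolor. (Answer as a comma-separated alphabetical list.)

Abies_vulgaris, Capsella_borealis, Fagus_robustus, Glossina_sapiens, Helarctos_robustus, Kluyveromyces_arenarius, Listeria_albus, Lycaon_bicolor, Meles_major, Oncorhynchus_palustris, Pongo_bicolor, Saccharomyces_major, Schizosaccharomyces_elegans, Solenopsis_gracilis, Takifugu_orientalis, Vulpes_borealis, Yersinia_viridis

Tracing Listeria_albus: it sits inside ((Glossina_sapiens,((Helarctos_robustus,Meles_major),(Abies_vulgaris,(Vulpes_borealis,Takifugu_orientalis)))),Listeria_albus).
Tracing Pongo_bicolor: it sits inside (Pongo_bicolor,Solenopsis_gracilis).
The smallest clade enclosing both is (((Capsella_borealis,Yersinia_viridis),(Oncorhynchus_palustris,Schizosaccharomyces_elegans),Lycaon_bicolor),(Kluyveromyces_arenarius,((Fagus_robustus,Saccharomyces_major),(Pongo_bicolor,Solenopsis_gracilis))),((Glossina_sapiens,((Helarctos_robustus,Meles_major),(Abies_vulgaris,(Vulpes_borealis,Takifugu_orientalis)))),Listeria_albus)); the answer is its 17 terminal taxa in alphabetical order.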